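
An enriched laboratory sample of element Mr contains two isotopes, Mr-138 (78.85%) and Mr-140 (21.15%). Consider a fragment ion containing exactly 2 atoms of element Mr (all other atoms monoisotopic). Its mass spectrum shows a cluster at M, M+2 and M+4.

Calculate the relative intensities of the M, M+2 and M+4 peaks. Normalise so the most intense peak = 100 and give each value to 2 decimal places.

100.00 : 53.65 : 7.19

Each Mr atom is independently Mr-138 (p = 0.7885) or Mr-140 (q = 0.2115); the cluster is the binomial expansion (p + q)^2.
P(M) = 0.7885^2 = 0.621732
P(M+2) = 2 × 0.7885^1 × 0.2115^1 = 0.333536
P(M+4) = 0.2115^2 = 0.044732
The M peak is largest (0.621732); scaling to 100 gives 100.00 : 53.65 : 7.19.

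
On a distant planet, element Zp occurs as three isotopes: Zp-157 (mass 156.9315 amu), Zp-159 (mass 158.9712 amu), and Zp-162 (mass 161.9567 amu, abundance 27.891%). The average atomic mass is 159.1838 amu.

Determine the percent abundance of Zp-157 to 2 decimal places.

30.40%

Let x and y be the fractions of Zp-157 and Zp-159. Then x + y = 1 − 0.27891 = 0.72109 and 156.9315x + 158.9712y = 159.1838 − 0.27891×161.9567 = 114.012456803.
Substituting: 156.9315x + 158.9712(0.72109 − x) = 114.012456803
(156.9315 − 158.9712)x = -0.620085805  ⇒  x = 0.30401, y = 0.41708
Zp-157: 30.40%, Zp-159: 41.71%.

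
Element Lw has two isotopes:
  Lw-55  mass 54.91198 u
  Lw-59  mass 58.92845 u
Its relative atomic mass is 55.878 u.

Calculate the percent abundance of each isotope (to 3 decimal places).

Lw-55: 75.949%, Lw-59: 24.051%

Writing the weighted mean with unknown fraction x of Lw-55:
54.91198·x + 58.92845·(1 − x) = 55.878
(54.91198 − 58.92845)·x = 55.878 − 58.92845
x = -3.05045 / -4.01647 = 0.75949 → 75.949% Lw-55, 24.051% Lw-59.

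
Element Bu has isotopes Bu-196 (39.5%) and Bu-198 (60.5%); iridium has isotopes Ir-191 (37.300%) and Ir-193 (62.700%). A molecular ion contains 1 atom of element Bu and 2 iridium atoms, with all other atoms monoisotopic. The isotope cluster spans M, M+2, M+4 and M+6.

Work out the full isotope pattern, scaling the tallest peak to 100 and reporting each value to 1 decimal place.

12.5 : 61.4 : 100.0 : 54.3

Element Bu pattern (n=1): 0.3950 : 0.6050
Iridium pattern (n=2): 0.139129 : 0.467742 : 0.393129
Convolve the two distributions (both contribute in 2-u steps):
  M: 0.3950×0.139129 = 0.054956
  M+2: 0.3950×0.467742 + 0.6050×0.139129 = 0.268931
  M+4: 0.3950×0.393129 + 0.6050×0.467742 = 0.438270
  M+6: 0.6050×0.393129 = 0.237843
Scale to base peak (0.438270) = 100: 12.5 : 61.4 : 100.0 : 54.3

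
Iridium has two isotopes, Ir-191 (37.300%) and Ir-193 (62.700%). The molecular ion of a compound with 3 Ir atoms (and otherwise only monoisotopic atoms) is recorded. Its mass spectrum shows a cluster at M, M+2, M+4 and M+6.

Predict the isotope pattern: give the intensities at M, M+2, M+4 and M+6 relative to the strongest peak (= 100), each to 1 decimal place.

Expanding (0.37300 + 0.62700)^3:
P(M) = 0.37300^3 = 0.051895
P(M+2) = 3 × 0.37300^2 × 0.62700^1 = 0.261702
P(M+4) = 3 × 0.37300^1 × 0.62700^2 = 0.439911
P(M+6) = 0.62700^3 = 0.246492
The M+4 peak is largest (0.439911); scaling to 100 gives 11.8 : 59.5 : 100.0 : 56.0.

11.8 : 59.5 : 100.0 : 56.0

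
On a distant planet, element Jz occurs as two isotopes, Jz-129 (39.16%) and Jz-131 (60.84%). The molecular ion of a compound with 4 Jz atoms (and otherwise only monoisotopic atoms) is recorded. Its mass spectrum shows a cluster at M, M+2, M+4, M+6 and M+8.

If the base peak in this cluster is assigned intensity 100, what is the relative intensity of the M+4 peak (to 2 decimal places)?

96.55

(0.3916 + 0.6084)^4 gives M 0.0235, M+2 0.1461, M+4 0.3406, M+6 0.3528, M+8 0.1370; the largest is M+6.
P(M+6) = C(4,3) × 0.3916^1 × 0.6084^3 = 4 × 0.3916 × 0.2251996 = 0.352753 (base)
P(M+4) = C(4,2) × 0.3916^2 × 0.6084^2 = 6 × 0.15335056 × 0.37015056 = 0.340577
Relative intensity = 0.340577 / 0.352753 × 100 = 96.55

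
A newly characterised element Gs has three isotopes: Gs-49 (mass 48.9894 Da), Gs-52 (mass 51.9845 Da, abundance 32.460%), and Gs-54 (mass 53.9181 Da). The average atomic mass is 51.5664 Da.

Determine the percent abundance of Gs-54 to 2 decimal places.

32.56%

Let x and y be the fractions of Gs-49 and Gs-54. Then x + y = 1 − 0.32460 = 0.67540 and 48.9894x + 53.9181y = 51.5664 − 0.32460×51.9845 = 34.6922313.
Substituting: 48.9894x + 53.9181(0.67540 − x) = 34.6922313
(48.9894 − 53.9181)x = -1.72405344  ⇒  x = 0.34980, y = 0.32560
Gs-49: 34.98%, Gs-54: 32.56%.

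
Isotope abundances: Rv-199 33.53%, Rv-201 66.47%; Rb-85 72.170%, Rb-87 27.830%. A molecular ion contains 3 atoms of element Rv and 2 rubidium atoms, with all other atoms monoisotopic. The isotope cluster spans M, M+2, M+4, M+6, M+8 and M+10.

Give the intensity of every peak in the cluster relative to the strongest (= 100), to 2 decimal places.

Element Rv pattern (n=3): 0.03769647 : 0.22418887 : 0.44443286 : 0.2936818
Rubidium pattern (n=2): 0.52085089 : 0.40169822 : 0.07745089
Convolve the two distributions (both contribute in 2-u steps):
  M: 0.03769647×0.52085089 = 0.019634
  M+2: 0.03769647×0.40169822 + 0.22418887×0.52085089 = 0.131912
  M+4: 0.03769647×0.07745089 + 0.22418887×0.40169822 + 0.44443286×0.52085089 = 0.324459
  M+6: 0.22418887×0.07745089 + 0.44443286×0.40169822 + 0.2936818×0.52085089 = 0.348856
  M+8: 0.44443286×0.07745089 + 0.2936818×0.40169822 = 0.152393
  M+10: 0.2936818×0.07745089 = 0.022746
Scale to base peak (0.348856) = 100: 5.63 : 37.81 : 93.01 : 100.00 : 43.68 : 6.52

5.63 : 37.81 : 93.01 : 100.00 : 43.68 : 6.52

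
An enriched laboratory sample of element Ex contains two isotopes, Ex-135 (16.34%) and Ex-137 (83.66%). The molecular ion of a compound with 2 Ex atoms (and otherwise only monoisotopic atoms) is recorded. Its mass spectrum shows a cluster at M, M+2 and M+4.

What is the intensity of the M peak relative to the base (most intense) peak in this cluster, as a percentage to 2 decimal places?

Term probabilities: M 0.0267, M+2 0.2734, M+4 0.6999. Base peak = M+4.
P(M+4) = C(2,2) × 0.1634^0 × 0.8366^2 = 1 × 1.0000 × 0.69989956 = 0.699900 (base)
P(M) = C(2,0) × 0.1634^2 × 0.8366^0 = 1 × 0.02669956 × 1.0000 = 0.026700
Relative intensity = 0.026700 / 0.699900 × 100 = 3.81

3.81%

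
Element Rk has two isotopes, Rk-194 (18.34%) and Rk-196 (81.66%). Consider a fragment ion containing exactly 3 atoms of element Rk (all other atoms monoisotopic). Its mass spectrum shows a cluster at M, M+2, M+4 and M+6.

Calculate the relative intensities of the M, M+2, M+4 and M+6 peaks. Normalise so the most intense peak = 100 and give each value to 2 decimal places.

1.13 : 15.13 : 67.38 : 100.00

Each Rk atom is independently Rk-194 (p = 0.1834) or Rk-196 (q = 0.8166); the cluster is the binomial expansion (p + q)^3.
P(M) = 0.1834^3 = 0.006169
P(M+2) = 3 × 0.1834^2 × 0.8166^1 = 0.082400
P(M+4) = 3 × 0.1834^1 × 0.8166^2 = 0.366893
P(M+6) = 0.8166^3 = 0.544538
The M+6 peak is largest (0.544538); scaling to 100 gives 1.13 : 15.13 : 67.38 : 100.00.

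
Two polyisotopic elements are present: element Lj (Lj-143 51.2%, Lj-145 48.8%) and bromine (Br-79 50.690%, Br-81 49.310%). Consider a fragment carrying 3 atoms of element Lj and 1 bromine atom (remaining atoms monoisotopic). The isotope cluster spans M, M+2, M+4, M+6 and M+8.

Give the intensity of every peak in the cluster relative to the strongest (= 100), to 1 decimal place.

18.2 : 69.6 : 100.0 : 63.9 : 15.3

Element Lj pattern (n=3): 0.13421773 : 0.38377882 : 0.36578918 : 0.11621427
Bromine pattern (n=1): 0.5069 : 0.4931
Convolve the two distributions (both contribute in 2-u steps):
  M: 0.13421773×0.5069 = 0.068035
  M+2: 0.13421773×0.4931 + 0.38377882×0.5069 = 0.260720
  M+4: 0.38377882×0.4931 + 0.36578918×0.5069 = 0.374660
  M+6: 0.36578918×0.4931 + 0.11621427×0.5069 = 0.239280
  M+8: 0.11621427×0.4931 = 0.057305
Scale to base peak (0.374660) = 100: 18.2 : 69.6 : 100.0 : 63.9 : 15.3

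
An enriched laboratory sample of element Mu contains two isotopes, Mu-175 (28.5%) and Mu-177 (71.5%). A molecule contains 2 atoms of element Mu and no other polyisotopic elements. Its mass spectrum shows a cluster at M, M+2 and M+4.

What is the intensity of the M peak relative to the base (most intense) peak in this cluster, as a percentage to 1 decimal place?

Term probabilities: M 0.0812, M+2 0.4076, M+4 0.5112. Base peak = M+4.
P(M+4) = C(2,2) × 0.285^0 × 0.715^2 = 1 × 1.0000 × 0.511225 = 0.511225 (base)
P(M) = C(2,0) × 0.285^2 × 0.715^0 = 1 × 0.081225 × 1.0000 = 0.081225
Relative intensity = 0.081225 / 0.511225 × 100 = 15.9

15.9%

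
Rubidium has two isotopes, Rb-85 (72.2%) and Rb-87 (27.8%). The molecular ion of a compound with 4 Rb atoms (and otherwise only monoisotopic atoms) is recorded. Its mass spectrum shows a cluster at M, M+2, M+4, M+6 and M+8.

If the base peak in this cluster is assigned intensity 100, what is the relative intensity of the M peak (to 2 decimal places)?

Binomial terms of (0.722 + 0.278)^4: M 0.2717, M+2 0.4185, M+4 0.2417, M+6 0.0620, M+8 0.0060 → M+2 is the base peak.
P(M+2) = C(4,1) × 0.722^3 × 0.278^1 = 4 × 0.37636705 × 0.2780 = 0.418520 (base)
P(M) = C(4,0) × 0.722^4 × 0.278^0 = 1 × 0.27173701 × 1.0000 = 0.271737
Relative intensity = 0.271737 / 0.418520 × 100 = 64.93

64.93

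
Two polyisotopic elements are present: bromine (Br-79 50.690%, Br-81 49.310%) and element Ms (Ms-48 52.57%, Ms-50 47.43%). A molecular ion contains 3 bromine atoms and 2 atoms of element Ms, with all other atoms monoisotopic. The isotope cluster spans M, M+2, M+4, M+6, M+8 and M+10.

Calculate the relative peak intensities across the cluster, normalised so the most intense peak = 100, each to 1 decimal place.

11.2 : 53.0 : 100.0 : 94.4 : 44.5 : 8.4

Bromine pattern (n=3): 0.13024674 : 0.3801026 : 0.36975457 : 0.11989609
Element Ms pattern (n=2): 0.27636049 : 0.49867902 : 0.22496049
Convolve the two distributions (both contribute in 2-u steps):
  M: 0.13024674×0.27636049 = 0.035995
  M+2: 0.13024674×0.49867902 + 0.3801026×0.27636049 = 0.169997
  M+4: 0.13024674×0.22496049 + 0.3801026×0.49867902 + 0.36975457×0.27636049 = 0.321035
  M+6: 0.3801026×0.22496049 + 0.36975457×0.49867902 + 0.11989609×0.27636049 = 0.303031
  M+8: 0.36975457×0.22496049 + 0.11989609×0.49867902 = 0.142970
  M+10: 0.11989609×0.22496049 = 0.026972
Scale to base peak (0.321035) = 100: 11.2 : 53.0 : 100.0 : 94.4 : 44.5 : 8.4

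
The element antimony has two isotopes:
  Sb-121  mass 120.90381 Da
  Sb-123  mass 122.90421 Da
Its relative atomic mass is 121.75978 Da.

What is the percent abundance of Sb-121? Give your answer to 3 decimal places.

57.210%

Writing the weighted mean with unknown fraction x of Sb-121:
120.90381·x + 122.90421·(1 − x) = 121.75978
(120.90381 − 122.90421)·x = 121.75978 − 122.90421
x = -1.14443 / -2.00040 = 0.57210 → 57.210% Sb-121, 42.790% Sb-123.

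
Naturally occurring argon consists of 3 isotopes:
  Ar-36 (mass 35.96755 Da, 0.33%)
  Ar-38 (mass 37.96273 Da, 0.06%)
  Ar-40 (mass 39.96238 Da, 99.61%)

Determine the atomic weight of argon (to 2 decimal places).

39.95 Da

Ar = Σ fᵢ·mᵢ = 0.0033 × 35.96755 + 0.0006 × 37.96273 + 0.9961 × 39.96238
= 0.118693 + 0.022778 + 39.806527 = 39.947998 Da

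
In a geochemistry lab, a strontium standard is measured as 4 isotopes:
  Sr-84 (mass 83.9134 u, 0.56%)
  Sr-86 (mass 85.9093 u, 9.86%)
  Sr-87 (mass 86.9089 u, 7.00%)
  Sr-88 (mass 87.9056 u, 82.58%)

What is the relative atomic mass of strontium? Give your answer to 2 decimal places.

Weight each isotope mass by its fractional abundance: 0.0056 × 83.9134 + 0.0986 × 85.9093 + 0.0700 × 86.9089 + 0.8258 × 87.9056
= 0.46992 + 8.47066 + 6.08362 + 72.59244 = 87.61664 u

87.62 u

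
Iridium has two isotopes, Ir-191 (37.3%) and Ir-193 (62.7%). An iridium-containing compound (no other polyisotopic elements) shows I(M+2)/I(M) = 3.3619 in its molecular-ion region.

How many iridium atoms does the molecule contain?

For n independent Ir atoms, I(M+2)/I(M) = n · (abundance Ir-193) / (abundance Ir-191) = n · 0.627/0.373.
n = 3.3619 × 0.373/0.627 = 2.00 ≈ 2

2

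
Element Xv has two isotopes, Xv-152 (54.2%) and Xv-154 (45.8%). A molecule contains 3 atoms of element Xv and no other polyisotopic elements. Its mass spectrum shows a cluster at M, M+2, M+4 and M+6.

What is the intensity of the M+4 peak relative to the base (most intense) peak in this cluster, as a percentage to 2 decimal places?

84.50%

(0.542 + 0.458)^3 gives M 0.1592, M+2 0.4036, M+4 0.3411, M+6 0.0961; the largest is M+2.
P(M+2) = C(3,1) × 0.542^2 × 0.458^1 = 3 × 0.293764 × 0.4580 = 0.403632 (base)
P(M+4) = C(3,2) × 0.542^1 × 0.458^2 = 3 × 0.5420 × 0.209764 = 0.341076
Relative intensity = 0.341076 / 0.403632 × 100 = 84.50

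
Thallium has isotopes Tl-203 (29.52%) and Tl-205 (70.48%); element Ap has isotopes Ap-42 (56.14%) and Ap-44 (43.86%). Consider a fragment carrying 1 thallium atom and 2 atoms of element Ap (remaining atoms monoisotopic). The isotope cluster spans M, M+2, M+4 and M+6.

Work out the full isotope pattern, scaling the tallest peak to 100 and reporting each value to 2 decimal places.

Thallium pattern (n=1): 0.2952 : 0.7048
Element Ap pattern (n=2): 0.31516996 : 0.49246008 : 0.19236996
Convolve the two distributions (both contribute in 2-u steps):
  M: 0.2952×0.31516996 = 0.093038
  M+2: 0.2952×0.49246008 + 0.7048×0.31516996 = 0.367506
  M+4: 0.2952×0.19236996 + 0.7048×0.49246008 = 0.403873
  M+6: 0.7048×0.19236996 = 0.135582
Scale to base peak (0.403873) = 100: 23.04 : 91.00 : 100.00 : 33.57

23.04 : 91.00 : 100.00 : 33.57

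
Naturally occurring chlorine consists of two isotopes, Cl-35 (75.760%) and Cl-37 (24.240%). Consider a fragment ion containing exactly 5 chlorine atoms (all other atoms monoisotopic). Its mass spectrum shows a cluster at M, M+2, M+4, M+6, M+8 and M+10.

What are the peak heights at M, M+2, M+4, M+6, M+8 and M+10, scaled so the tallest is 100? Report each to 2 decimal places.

Expanding (0.75760 + 0.24240)^5:
P(M) = 0.75760^5 = 0.249574
P(M+2) = 5 × 0.75760^4 × 0.24240^1 = 0.399266
P(M+4) = 10 × 0.75760^3 × 0.24240^2 = 0.255497
P(M+6) = 10 × 0.75760^2 × 0.24240^3 = 0.081748
P(M+8) = 5 × 0.75760^1 × 0.24240^4 = 0.013078
P(M+10) = 0.24240^5 = 0.000837
The M+2 peak is largest (0.399266); scaling to 100 gives 62.51 : 100.00 : 63.99 : 20.47 : 3.28 : 0.21.

62.51 : 100.00 : 63.99 : 20.47 : 3.28 : 0.21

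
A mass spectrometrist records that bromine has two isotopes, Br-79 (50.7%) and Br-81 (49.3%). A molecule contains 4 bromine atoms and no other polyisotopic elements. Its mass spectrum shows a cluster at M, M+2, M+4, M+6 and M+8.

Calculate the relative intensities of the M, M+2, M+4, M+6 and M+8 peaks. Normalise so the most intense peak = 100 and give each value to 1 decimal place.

Each Br atom is independently Br-79 (p = 0.507) or Br-81 (q = 0.493); the cluster is the binomial expansion (p + q)^4.
P(M) = 0.507^4 = 0.066074
P(M+2) = 4 × 0.507^3 × 0.493^1 = 0.256999
P(M+4) = 6 × 0.507^2 × 0.493^2 = 0.374853
P(M+6) = 4 × 0.507^1 × 0.493^3 = 0.243001
P(M+8) = 0.493^4 = 0.059073
The M+4 peak is largest (0.374853); scaling to 100 gives 17.6 : 68.6 : 100.0 : 64.8 : 15.8.

17.6 : 68.6 : 100.0 : 64.8 : 15.8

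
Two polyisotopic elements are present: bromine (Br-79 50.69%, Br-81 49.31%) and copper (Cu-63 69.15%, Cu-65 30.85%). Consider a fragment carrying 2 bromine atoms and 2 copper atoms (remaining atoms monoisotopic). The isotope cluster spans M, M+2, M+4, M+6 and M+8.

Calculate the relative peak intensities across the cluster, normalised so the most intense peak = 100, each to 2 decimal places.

34.71 : 98.49 : 100.00 : 42.74 : 6.54

Bromine pattern (n=2): 0.25694761 : 0.49990478 : 0.24314761
Copper pattern (n=2): 0.47817225 : 0.4266555 : 0.09517225
Convolve the two distributions (both contribute in 2-u steps):
  M: 0.25694761×0.47817225 = 0.122865
  M+2: 0.25694761×0.4266555 + 0.49990478×0.47817225 = 0.348669
  M+4: 0.25694761×0.09517225 + 0.49990478×0.4266555 + 0.24314761×0.47817225 = 0.354008
  M+6: 0.49990478×0.09517225 + 0.24314761×0.4266555 = 0.151317
  M+8: 0.24314761×0.09517225 = 0.023141
Scale to base peak (0.354008) = 100: 34.71 : 98.49 : 100.00 : 42.74 : 6.54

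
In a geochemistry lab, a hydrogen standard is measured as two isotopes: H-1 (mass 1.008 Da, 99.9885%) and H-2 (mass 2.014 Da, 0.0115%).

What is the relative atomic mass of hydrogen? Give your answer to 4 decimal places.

1.0081 Da

Ar = Σ fᵢ·mᵢ = 0.999885 × 1.008 + 0.000115 × 2.014
= 1.00788 + 0.00023 = 1.00811 Da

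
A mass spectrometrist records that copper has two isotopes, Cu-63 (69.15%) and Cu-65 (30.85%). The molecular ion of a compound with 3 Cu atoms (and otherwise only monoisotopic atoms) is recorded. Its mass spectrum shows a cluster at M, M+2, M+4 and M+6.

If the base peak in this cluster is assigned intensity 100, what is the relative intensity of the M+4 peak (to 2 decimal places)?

(0.6915 + 0.3085)^3 gives M 0.3307, M+2 0.4425, M+4 0.1974, M+6 0.0294; the largest is M+2.
P(M+2) = C(3,1) × 0.6915^2 × 0.3085^1 = 3 × 0.47817225 × 0.3085 = 0.442548 (base)
P(M+4) = C(3,2) × 0.6915^1 × 0.3085^2 = 3 × 0.6915 × 0.09517225 = 0.197435
Relative intensity = 0.197435 / 0.442548 × 100 = 44.61

44.61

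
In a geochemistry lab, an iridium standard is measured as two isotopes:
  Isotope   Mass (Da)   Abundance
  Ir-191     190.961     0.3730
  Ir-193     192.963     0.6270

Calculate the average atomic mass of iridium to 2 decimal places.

The abundance-weighted mean is 0.3730 × 190.961 + 0.6270 × 192.963
= 71.2285 + 120.9878 = 192.2163 Da

192.22 Da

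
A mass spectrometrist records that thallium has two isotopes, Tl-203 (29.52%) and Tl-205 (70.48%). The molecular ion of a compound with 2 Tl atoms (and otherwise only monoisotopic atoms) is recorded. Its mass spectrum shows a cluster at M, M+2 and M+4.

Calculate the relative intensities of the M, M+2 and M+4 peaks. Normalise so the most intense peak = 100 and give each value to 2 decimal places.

The 2 Tl atoms are independent, so intensities follow the terms of (0.2952 + 0.7048)^2.
P(M) = 0.2952^2 = 0.087143
P(M+2) = 2 × 0.2952^1 × 0.7048^1 = 0.416114
P(M+4) = 0.7048^2 = 0.496743
The M+4 peak is largest (0.496743); scaling to 100 gives 17.54 : 83.77 : 100.00.

17.54 : 83.77 : 100.00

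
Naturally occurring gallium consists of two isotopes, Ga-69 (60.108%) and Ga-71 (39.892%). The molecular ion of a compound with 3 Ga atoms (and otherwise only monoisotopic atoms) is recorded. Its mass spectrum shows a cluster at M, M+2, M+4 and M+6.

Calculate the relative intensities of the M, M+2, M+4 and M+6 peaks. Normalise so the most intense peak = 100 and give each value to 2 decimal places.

Each Ga atom is independently Ga-69 (p = 0.60108) or Ga-71 (q = 0.39892); the cluster is the binomial expansion (p + q)^3.
P(M) = 0.60108^3 = 0.217169
P(M+2) = 3 × 0.60108^2 × 0.39892^1 = 0.432386
P(M+4) = 3 × 0.60108^1 × 0.39892^2 = 0.286963
P(M+6) = 0.39892^3 = 0.063483
The M+2 peak is largest (0.432386); scaling to 100 gives 50.23 : 100.00 : 66.37 : 14.68.

50.23 : 100.00 : 66.37 : 14.68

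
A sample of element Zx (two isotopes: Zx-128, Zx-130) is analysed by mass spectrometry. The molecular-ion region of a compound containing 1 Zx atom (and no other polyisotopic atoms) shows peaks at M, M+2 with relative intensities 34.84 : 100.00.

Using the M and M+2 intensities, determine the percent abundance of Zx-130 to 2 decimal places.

Let p = fractional abundance of Zx-128. I(M+2)/I(M) = [C(1,1)·p^0·(1−p)] / p^1 = 1·(1−p)/p = 100.00/34.84 = 2.8703
(1−p)/p = 2.8703/1 = 2.8703  ⇒  p = 1/(1 + 2.8703) = 0.2584
Zx-128: 25.84%, Zx-130: 74.16%.

74.16%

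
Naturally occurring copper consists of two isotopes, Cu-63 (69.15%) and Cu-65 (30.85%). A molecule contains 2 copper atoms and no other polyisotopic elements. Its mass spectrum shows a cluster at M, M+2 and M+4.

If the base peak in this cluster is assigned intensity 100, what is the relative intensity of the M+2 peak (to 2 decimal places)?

Binomial terms of (0.6915 + 0.3085)^2: M 0.4782, M+2 0.4267, M+4 0.0952 → M is the base peak.
P(M) = C(2,0) × 0.6915^2 × 0.3085^0 = 1 × 0.47817225 × 1.0000 = 0.478172 (base)
P(M+2) = C(2,1) × 0.6915^1 × 0.3085^1 = 2 × 0.6915 × 0.3085 = 0.426656
Relative intensity = 0.426656 / 0.478172 × 100 = 89.23

89.23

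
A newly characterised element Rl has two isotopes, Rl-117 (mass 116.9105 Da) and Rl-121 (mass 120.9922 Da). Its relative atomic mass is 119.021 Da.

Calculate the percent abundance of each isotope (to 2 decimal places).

Rl-117: 48.29%, Rl-121: 51.71%

Let x be the fractional abundance of Rl-117; then Rl-121 has abundance 1 − x.
116.9105·x + 120.9922·(1 − x) = 119.021
(116.9105 − 120.9922)·x = 119.021 − 120.9922
x = -1.9712 / -4.0817 = 0.48294 → 48.29% Rl-117, 51.71% Rl-121.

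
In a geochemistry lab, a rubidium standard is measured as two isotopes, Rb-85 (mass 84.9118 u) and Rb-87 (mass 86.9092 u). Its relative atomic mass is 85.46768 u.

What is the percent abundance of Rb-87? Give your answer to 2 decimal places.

Writing the weighted mean with unknown fraction x of Rb-85:
84.9118·x + 86.9092·(1 − x) = 85.46768
(84.9118 − 86.9092)·x = 85.46768 − 86.9092
x = -1.44152 / -1.9974 = 0.72170 → 72.17% Rb-85, 27.83% Rb-87.

27.83%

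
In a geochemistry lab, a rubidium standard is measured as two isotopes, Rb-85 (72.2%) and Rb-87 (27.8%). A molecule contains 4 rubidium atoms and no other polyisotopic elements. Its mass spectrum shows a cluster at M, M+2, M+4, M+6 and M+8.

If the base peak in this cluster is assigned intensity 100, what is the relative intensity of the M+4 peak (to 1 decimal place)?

57.8

Term probabilities: M 0.2717, M+2 0.4185, M+4 0.2417, M+6 0.0620, M+8 0.0060. Base peak = M+2.
P(M+2) = C(4,1) × 0.722^3 × 0.278^1 = 4 × 0.37636705 × 0.2780 = 0.418520 (base)
P(M+4) = C(4,2) × 0.722^2 × 0.278^2 = 6 × 0.521284 × 0.077284 = 0.241721
Relative intensity = 0.241721 / 0.418520 × 100 = 57.8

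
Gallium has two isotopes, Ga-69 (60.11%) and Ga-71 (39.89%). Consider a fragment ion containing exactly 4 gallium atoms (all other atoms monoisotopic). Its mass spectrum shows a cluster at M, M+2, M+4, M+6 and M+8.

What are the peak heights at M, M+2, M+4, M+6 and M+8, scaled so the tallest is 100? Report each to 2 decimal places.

Each Ga atom is independently Ga-69 (p = 0.6011) or Ga-71 (q = 0.3989); the cluster is the binomial expansion (p + q)^4.
P(M) = 0.6011^4 = 0.130553
P(M+2) = 4 × 0.6011^3 × 0.3989^1 = 0.346549
P(M+4) = 6 × 0.6011^2 × 0.3989^2 = 0.344963
P(M+6) = 4 × 0.6011^1 × 0.3989^3 = 0.152616
P(M+8) = 0.3989^4 = 0.025320
The M+2 peak is largest (0.346549); scaling to 100 gives 37.67 : 100.00 : 99.54 : 44.04 : 7.31.

37.67 : 100.00 : 99.54 : 44.04 : 7.31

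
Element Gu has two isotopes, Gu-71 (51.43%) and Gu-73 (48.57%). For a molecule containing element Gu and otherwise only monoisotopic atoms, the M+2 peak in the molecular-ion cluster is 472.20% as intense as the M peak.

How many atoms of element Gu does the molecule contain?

5

The M+2/M ratio from n Gu atoms is n · q/p = n · 0.4857/0.5143.
n = 4.7220 × 0.5143/0.4857 = 5.00 ≈ 5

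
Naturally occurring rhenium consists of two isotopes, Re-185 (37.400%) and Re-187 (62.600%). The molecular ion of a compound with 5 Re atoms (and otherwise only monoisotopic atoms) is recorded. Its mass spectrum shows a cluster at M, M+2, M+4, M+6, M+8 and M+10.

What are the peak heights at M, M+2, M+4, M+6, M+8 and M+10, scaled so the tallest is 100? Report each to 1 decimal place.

2.1 : 17.8 : 59.7 : 100.0 : 83.7 : 28.0

Expanding (0.37400 + 0.62600)^5:
P(M) = 0.37400^5 = 0.007317
P(M+2) = 5 × 0.37400^4 × 0.62600^1 = 0.061239
P(M+4) = 10 × 0.37400^3 × 0.62600^2 = 0.205005
P(M+6) = 10 × 0.37400^2 × 0.62600^3 = 0.343136
P(M+8) = 5 × 0.37400^1 × 0.62600^4 = 0.287170
P(M+10) = 0.62600^5 = 0.096133
The M+6 peak is largest (0.343136); scaling to 100 gives 2.1 : 17.8 : 59.7 : 100.0 : 83.7 : 28.0.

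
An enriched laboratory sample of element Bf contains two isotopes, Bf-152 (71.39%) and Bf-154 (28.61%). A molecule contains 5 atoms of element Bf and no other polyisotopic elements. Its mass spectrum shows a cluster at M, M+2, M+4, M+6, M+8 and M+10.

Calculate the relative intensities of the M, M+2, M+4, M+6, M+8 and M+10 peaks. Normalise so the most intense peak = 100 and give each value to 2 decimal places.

49.91 : 100.00 : 80.15 : 32.12 : 6.44 : 0.52

The 5 Bf atoms are independent, so intensities follow the terms of (0.7139 + 0.2861)^5.
P(M) = 0.7139^5 = 0.185433
P(M+2) = 5 × 0.7139^4 × 0.2861^1 = 0.371567
P(M+4) = 10 × 0.7139^3 × 0.2861^2 = 0.297816
P(M+6) = 10 × 0.7139^2 × 0.2861^3 = 0.119352
P(M+8) = 5 × 0.7139^1 × 0.2861^4 = 0.023915
P(M+10) = 0.2861^5 = 0.001917
The M+2 peak is largest (0.371567); scaling to 100 gives 49.91 : 100.00 : 80.15 : 32.12 : 6.44 : 0.52.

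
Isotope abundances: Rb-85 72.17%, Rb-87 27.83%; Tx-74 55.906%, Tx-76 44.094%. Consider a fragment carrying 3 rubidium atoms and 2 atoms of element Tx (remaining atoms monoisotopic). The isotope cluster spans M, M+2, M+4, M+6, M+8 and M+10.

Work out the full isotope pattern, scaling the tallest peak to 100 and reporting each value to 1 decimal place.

34.6 : 94.5 : 100.0 : 51.2 : 12.7 : 1.2

Rubidium pattern (n=3): 0.37589809 : 0.43485841 : 0.16768892 : 0.02155458
Element Tx pattern (n=2): 0.31254808 : 0.49302383 : 0.19442808
Convolve the two distributions (both contribute in 2-u steps):
  M: 0.37589809×0.31254808 = 0.117486
  M+2: 0.37589809×0.49302383 + 0.43485841×0.31254808 = 0.321241
  M+4: 0.37589809×0.19442808 + 0.43485841×0.49302383 + 0.16768892×0.31254808 = 0.339892
  M+6: 0.43485841×0.19442808 + 0.16768892×0.49302383 + 0.02155458×0.31254808 = 0.173960
  M+8: 0.16768892×0.19442808 + 0.02155458×0.49302383 = 0.043230
  M+10: 0.02155458×0.19442808 = 0.004191
Scale to base peak (0.339892) = 100: 34.6 : 94.5 : 100.0 : 51.2 : 12.7 : 1.2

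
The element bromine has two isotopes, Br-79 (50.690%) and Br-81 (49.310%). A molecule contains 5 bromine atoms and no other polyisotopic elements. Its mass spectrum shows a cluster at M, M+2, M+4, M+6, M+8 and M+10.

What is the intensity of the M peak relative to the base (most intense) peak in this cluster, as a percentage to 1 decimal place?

10.6%

(0.50690 + 0.49310)^5 gives M 0.0335, M+2 0.1628, M+4 0.3167, M+6 0.3081, M+8 0.1498, M+10 0.0292; the largest is M+4.
P(M+4) = C(5,2) × 0.50690^3 × 0.49310^2 = 10 × 0.13024674 × 0.24314761 = 0.316692 (base)
P(M) = C(5,0) × 0.50690^5 × 0.49310^0 = 1 × 0.03346659 × 1.0000 = 0.033467
Relative intensity = 0.033467 / 0.316692 × 100 = 10.6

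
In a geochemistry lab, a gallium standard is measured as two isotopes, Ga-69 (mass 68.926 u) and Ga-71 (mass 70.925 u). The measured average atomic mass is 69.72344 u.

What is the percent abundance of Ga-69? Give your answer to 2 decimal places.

With x = fraction of Ga-69 (so Ga-71 is 1 − x):
68.926·x + 70.925·(1 − x) = 69.72344
(68.926 − 70.925)·x = 69.72344 − 70.925
x = -1.20156 / -1.999 = 0.60108 → 60.11% Ga-69, 39.89% Ga-71.

60.11%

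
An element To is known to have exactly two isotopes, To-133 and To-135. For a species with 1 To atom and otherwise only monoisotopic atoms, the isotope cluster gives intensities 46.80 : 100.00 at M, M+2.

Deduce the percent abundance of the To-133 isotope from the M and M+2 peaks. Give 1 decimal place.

If p is the fraction of To that is To-133, then I(M+2)/I(M) = [C(1,1)·p^0·(1−p)] / p^1 = 1·(1−p)/p = 100.00/46.80 = 2.1368
(1−p)/p = 2.1368/1 = 2.1368  ⇒  p = 1/(1 + 2.1368) = 0.3188
To-133: 31.9%, To-135: 68.1%.

31.9%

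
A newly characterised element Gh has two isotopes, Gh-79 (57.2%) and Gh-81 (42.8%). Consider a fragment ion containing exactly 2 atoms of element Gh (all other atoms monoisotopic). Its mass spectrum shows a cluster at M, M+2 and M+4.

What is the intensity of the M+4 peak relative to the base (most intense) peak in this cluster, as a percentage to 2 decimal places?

(0.572 + 0.428)^2 gives M 0.3272, M+2 0.4896, M+4 0.1832; the largest is M+2.
P(M+2) = C(2,1) × 0.572^1 × 0.428^1 = 2 × 0.5720 × 0.4280 = 0.489632 (base)
P(M+4) = C(2,2) × 0.572^0 × 0.428^2 = 1 × 1.0000 × 0.183184 = 0.183184
Relative intensity = 0.183184 / 0.489632 × 100 = 37.41

37.41%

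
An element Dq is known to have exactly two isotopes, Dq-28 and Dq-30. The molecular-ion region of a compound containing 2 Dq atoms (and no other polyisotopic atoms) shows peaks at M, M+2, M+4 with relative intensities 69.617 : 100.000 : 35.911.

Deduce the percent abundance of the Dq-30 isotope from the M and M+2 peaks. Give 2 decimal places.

Let p = fractional abundance of Dq-28. I(M+2)/I(M) = [C(2,1)·p^1·(1−p)] / p^2 = 2·(1−p)/p = 100.000/69.617 = 1.4364
(1−p)/p = 1.4364/2 = 0.7182  ⇒  p = 1/(1 + 0.7182) = 0.5820
Dq-28: 58.20%, Dq-30: 41.80%.

41.80%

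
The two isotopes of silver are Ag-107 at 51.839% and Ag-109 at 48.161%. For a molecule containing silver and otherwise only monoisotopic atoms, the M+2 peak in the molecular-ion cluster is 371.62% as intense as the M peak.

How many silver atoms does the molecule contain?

4

With n Ag atoms, P(M+2)/P(M) = C(n,1)·p^(n−1)q / p^n = n·q/p = n · 0.48161/0.51839.
n = 3.7162 × 0.51839/0.48161 = 4.00 ≈ 4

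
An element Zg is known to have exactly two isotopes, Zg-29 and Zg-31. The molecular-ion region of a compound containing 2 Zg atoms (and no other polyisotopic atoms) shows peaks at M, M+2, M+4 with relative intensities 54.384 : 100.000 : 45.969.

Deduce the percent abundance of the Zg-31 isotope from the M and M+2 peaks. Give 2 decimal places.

47.90%

Write p for the Zg-29 fraction. I(M+2)/I(M) = [C(2,1)·p^1·(1−p)] / p^2 = 2·(1−p)/p = 100.000/54.384 = 1.8388
(1−p)/p = 1.8388/2 = 0.9194  ⇒  p = 1/(1 + 0.9194) = 0.5210
Zg-29: 52.10%, Zg-31: 47.90%.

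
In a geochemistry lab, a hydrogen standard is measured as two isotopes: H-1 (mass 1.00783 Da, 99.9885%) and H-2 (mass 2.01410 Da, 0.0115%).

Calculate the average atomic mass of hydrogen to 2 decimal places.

The abundance-weighted mean is 0.999885 × 1.00783 + 0.000115 × 2.01410
= 1.007714 + 0.000232 = 1.007946 Da

1.01 Da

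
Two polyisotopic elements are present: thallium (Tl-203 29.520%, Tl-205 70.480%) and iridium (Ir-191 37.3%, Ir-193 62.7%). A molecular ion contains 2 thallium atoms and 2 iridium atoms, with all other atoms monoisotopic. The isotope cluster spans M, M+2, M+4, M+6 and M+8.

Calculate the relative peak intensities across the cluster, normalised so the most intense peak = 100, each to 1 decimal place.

Thallium pattern (n=2): 0.08714304 : 0.41611392 : 0.49674304
Iridium pattern (n=2): 0.139129 : 0.467742 : 0.393129
Convolve the two distributions (both contribute in 2-u steps):
  M: 0.08714304×0.139129 = 0.012124
  M+2: 0.08714304×0.467742 + 0.41611392×0.139129 = 0.098654
  M+4: 0.08714304×0.393129 + 0.41611392×0.467742 + 0.49674304×0.139129 = 0.298004
  M+6: 0.41611392×0.393129 + 0.49674304×0.467742 = 0.395934
  M+8: 0.49674304×0.393129 = 0.195284
Scale to base peak (0.395934) = 100: 3.1 : 24.9 : 75.3 : 100.0 : 49.3

3.1 : 24.9 : 75.3 : 100.0 : 49.3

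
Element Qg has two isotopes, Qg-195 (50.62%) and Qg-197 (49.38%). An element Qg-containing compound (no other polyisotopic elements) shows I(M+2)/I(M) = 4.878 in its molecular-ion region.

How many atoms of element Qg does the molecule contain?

With n Qg atoms, P(M+2)/P(M) = C(n,1)·p^(n−1)q / p^n = n·q/p = n · 0.4938/0.5062.
n = 4.878 × 0.5062/0.4938 = 5.00 ≈ 5

5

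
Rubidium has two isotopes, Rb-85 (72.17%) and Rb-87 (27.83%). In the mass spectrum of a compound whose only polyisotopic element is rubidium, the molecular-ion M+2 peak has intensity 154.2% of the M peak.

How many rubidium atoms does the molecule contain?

4

The M+2/M ratio from n Rb atoms is n · q/p = n · 0.2783/0.7217.
n = 1.542 × 0.7217/0.2783 = 4.00 ≈ 4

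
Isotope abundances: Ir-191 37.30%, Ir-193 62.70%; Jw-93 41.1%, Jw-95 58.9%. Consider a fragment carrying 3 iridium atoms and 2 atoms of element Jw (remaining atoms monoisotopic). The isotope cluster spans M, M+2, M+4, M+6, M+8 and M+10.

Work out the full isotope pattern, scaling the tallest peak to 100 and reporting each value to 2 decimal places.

Iridium pattern (n=3): 0.05189512 : 0.26170165 : 0.43991135 : 0.24649188
Element Jw pattern (n=2): 0.168921 : 0.484158 : 0.346921
Convolve the two distributions (both contribute in 2-u steps):
  M: 0.05189512×0.168921 = 0.008766
  M+2: 0.05189512×0.484158 + 0.26170165×0.168921 = 0.069332
  M+4: 0.05189512×0.346921 + 0.26170165×0.484158 + 0.43991135×0.168921 = 0.219019
  M+6: 0.26170165×0.346921 + 0.43991135×0.484158 + 0.24649188×0.168921 = 0.345414
  M+8: 0.43991135×0.346921 + 0.24649188×0.484158 = 0.271956
  M+10: 0.24649188×0.346921 = 0.085513
Scale to base peak (0.345414) = 100: 2.54 : 20.07 : 63.41 : 100.00 : 78.73 : 24.76

2.54 : 20.07 : 63.41 : 100.00 : 78.73 : 24.76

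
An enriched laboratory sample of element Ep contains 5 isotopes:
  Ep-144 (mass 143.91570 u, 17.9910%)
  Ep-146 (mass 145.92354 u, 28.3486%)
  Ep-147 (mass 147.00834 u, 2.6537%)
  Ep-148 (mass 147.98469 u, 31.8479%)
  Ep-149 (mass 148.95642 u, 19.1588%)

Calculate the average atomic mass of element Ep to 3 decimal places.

Ar = Σ fᵢ·mᵢ = 0.179910 × 143.91570 + 0.283486 × 145.92354 + 0.026537 × 147.00834 + 0.318479 × 147.98469 + 0.191588 × 148.95642
= 25.891874 + 41.367281 + 3.901160 + 47.130016 + 28.538263 = 146.828594 u

146.829 u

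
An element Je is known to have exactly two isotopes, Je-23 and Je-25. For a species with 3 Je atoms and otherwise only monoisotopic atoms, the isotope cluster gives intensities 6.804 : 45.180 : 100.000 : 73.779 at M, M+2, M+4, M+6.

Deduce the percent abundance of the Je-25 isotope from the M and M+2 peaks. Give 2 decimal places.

If p is the fraction of Je that is Je-23, then I(M+2)/I(M) = [C(3,1)·p^2·(1−p)] / p^3 = 3·(1−p)/p = 45.180/6.804 = 6.6402
(1−p)/p = 6.6402/3 = 2.2134  ⇒  p = 1/(1 + 2.2134) = 0.3112
Je-23: 31.12%, Je-25: 68.88%.

68.88%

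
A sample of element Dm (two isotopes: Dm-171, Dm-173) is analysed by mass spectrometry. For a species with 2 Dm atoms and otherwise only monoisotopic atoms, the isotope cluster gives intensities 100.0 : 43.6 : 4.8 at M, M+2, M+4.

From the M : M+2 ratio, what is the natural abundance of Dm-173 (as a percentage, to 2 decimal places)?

17.90%

Write p for the Dm-171 fraction. I(M+2)/I(M) = [C(2,1)·p^1·(1−p)] / p^2 = 2·(1−p)/p = 43.6/100.0 = 0.4360
(1−p)/p = 0.4360/2 = 0.2180  ⇒  p = 1/(1 + 0.2180) = 0.8210
Dm-171: 82.10%, Dm-173: 17.90%.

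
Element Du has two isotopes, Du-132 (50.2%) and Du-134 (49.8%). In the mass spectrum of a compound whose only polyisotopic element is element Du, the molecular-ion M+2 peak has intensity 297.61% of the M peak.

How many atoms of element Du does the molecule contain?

3

With n Du atoms, P(M+2)/P(M) = C(n,1)·p^(n−1)q / p^n = n·q/p = n · 0.498/0.502.
n = 2.9761 × 0.502/0.498 = 3.00 ≈ 3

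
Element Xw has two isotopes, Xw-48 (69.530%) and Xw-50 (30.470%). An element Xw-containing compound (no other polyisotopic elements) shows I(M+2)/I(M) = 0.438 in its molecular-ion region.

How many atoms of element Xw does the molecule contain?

With n Xw atoms, P(M+2)/P(M) = C(n,1)·p^(n−1)q / p^n = n·q/p = n · 0.30470/0.69530.
n = 0.438 × 0.69530/0.30470 = 1.00 ≈ 1

1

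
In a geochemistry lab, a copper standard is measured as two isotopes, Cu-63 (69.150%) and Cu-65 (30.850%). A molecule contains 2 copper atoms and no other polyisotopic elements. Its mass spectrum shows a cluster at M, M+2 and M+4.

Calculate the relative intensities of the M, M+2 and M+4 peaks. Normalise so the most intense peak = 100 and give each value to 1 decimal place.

100.0 : 89.2 : 19.9

Each Cu atom is independently Cu-63 (p = 0.69150) or Cu-65 (q = 0.30850); the cluster is the binomial expansion (p + q)^2.
P(M) = 0.69150^2 = 0.478172
P(M+2) = 2 × 0.69150^1 × 0.30850^1 = 0.426656
P(M+4) = 0.30850^2 = 0.095172
The M peak is largest (0.478172); scaling to 100 gives 100.0 : 89.2 : 19.9.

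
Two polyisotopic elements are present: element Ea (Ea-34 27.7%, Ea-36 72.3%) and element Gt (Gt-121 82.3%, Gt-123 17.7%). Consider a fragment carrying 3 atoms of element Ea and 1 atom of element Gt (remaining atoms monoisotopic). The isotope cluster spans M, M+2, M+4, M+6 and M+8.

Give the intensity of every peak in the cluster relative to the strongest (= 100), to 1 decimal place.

Element Ea pattern (n=3): 0.02125393 : 0.1664252 : 0.4343878 : 0.37793307
Element Gt pattern (n=1): 0.8230 : 0.1770
Convolve the two distributions (both contribute in 2-u steps):
  M: 0.02125393×0.8230 = 0.017492
  M+2: 0.02125393×0.1770 + 0.1664252×0.8230 = 0.140730
  M+4: 0.1664252×0.1770 + 0.4343878×0.8230 = 0.386958
  M+6: 0.4343878×0.1770 + 0.37793307×0.8230 = 0.387926
  M+8: 0.37793307×0.1770 = 0.066894
Scale to base peak (0.387926) = 100: 4.5 : 36.3 : 99.8 : 100.0 : 17.2

4.5 : 36.3 : 99.8 : 100.0 : 17.2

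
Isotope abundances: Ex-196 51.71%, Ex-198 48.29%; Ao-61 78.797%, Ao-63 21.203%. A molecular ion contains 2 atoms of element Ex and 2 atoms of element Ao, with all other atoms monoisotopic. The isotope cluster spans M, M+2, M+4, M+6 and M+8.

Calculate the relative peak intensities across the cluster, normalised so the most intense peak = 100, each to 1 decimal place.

Element Ex pattern (n=2): 0.26739241 : 0.49941518 : 0.23319241
Element Ao pattern (n=2): 0.62089672 : 0.33414656 : 0.04495672
Convolve the two distributions (both contribute in 2-u steps):
  M: 0.26739241×0.62089672 = 0.166023
  M+2: 0.26739241×0.33414656 + 0.49941518×0.62089672 = 0.399434
  M+4: 0.26739241×0.04495672 + 0.49941518×0.33414656 + 0.23319241×0.62089672 = 0.323687
  M+6: 0.49941518×0.04495672 + 0.23319241×0.33414656 = 0.100373
  M+8: 0.23319241×0.04495672 = 0.010484
Scale to base peak (0.399434) = 100: 41.6 : 100.0 : 81.0 : 25.1 : 2.6

41.6 : 100.0 : 81.0 : 25.1 : 2.6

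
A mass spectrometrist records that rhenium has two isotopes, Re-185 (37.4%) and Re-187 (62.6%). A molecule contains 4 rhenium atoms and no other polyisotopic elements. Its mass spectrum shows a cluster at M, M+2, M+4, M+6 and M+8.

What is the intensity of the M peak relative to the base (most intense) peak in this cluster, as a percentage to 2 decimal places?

5.33%

Term probabilities: M 0.0196, M+2 0.1310, M+4 0.3289, M+6 0.3670, M+8 0.1536. Base peak = M+6.
P(M+6) = C(4,3) × 0.374^1 × 0.626^3 = 4 × 0.3740 × 0.24531438 = 0.366990 (base)
P(M) = C(4,0) × 0.374^4 × 0.626^0 = 1 × 0.0195653 × 1.0000 = 0.019565
Relative intensity = 0.019565 / 0.366990 × 100 = 5.33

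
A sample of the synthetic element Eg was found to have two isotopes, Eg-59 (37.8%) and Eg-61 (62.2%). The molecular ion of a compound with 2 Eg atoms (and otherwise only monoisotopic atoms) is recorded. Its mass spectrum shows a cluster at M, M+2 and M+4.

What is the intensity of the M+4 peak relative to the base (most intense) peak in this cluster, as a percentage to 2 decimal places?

(0.378 + 0.622)^2 gives M 0.1429, M+2 0.4702, M+4 0.3869; the largest is M+2.
P(M+2) = C(2,1) × 0.378^1 × 0.622^1 = 2 × 0.3780 × 0.6220 = 0.470232 (base)
P(M+4) = C(2,2) × 0.378^0 × 0.622^2 = 1 × 1.0000 × 0.386884 = 0.386884
Relative intensity = 0.386884 / 0.470232 × 100 = 82.28

82.28%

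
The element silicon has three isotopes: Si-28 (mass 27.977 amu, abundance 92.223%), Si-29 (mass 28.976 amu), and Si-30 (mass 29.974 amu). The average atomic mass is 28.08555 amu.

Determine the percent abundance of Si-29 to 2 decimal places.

The remaining 7.777% is split between Si-29 (fraction x) and Si-30 (fraction 0.07777 − x).
Substituting: 28.976x + 29.974(0.07777 − x) = 2.28432129
(28.976 − 29.974)x = -0.04675669  ⇒  x = 0.04685, y = 0.03092
Si-29: 4.69%, Si-30: 3.09%.

4.69%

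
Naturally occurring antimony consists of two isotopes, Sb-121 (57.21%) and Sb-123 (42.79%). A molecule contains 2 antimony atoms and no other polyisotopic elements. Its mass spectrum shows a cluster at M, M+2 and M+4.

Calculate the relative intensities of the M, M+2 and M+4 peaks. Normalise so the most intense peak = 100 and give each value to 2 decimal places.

The 2 Sb atoms are independent, so intensities follow the terms of (0.5721 + 0.4279)^2.
P(M) = 0.5721^2 = 0.327298
P(M+2) = 2 × 0.5721^1 × 0.4279^1 = 0.489603
P(M+4) = 0.4279^2 = 0.183098
The M+2 peak is largest (0.489603); scaling to 100 gives 66.85 : 100.00 : 37.40.

66.85 : 100.00 : 37.40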